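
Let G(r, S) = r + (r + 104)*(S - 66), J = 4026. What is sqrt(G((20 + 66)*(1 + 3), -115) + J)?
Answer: I*sqrt(76718) ≈ 276.98*I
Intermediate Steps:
G(r, S) = r + (-66 + S)*(104 + r) (G(r, S) = r + (104 + r)*(-66 + S) = r + (-66 + S)*(104 + r))
sqrt(G((20 + 66)*(1 + 3), -115) + J) = sqrt((-6864 - 65*(20 + 66)*(1 + 3) + 104*(-115) - 115*(20 + 66)*(1 + 3)) + 4026) = sqrt((-6864 - 5590*4 - 11960 - 9890*4) + 4026) = sqrt((-6864 - 65*344 - 11960 - 115*344) + 4026) = sqrt((-6864 - 22360 - 11960 - 39560) + 4026) = sqrt(-80744 + 4026) = sqrt(-76718) = I*sqrt(76718)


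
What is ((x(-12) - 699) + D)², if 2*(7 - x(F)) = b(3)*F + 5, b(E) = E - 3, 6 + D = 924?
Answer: 199809/4 ≈ 49952.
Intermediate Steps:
D = 918 (D = -6 + 924 = 918)
b(E) = -3 + E
x(F) = 9/2 (x(F) = 7 - ((-3 + 3)*F + 5)/2 = 7 - (0*F + 5)/2 = 7 - (0 + 5)/2 = 7 - ½*5 = 7 - 5/2 = 9/2)
((x(-12) - 699) + D)² = ((9/2 - 699) + 918)² = (-1389/2 + 918)² = (447/2)² = 199809/4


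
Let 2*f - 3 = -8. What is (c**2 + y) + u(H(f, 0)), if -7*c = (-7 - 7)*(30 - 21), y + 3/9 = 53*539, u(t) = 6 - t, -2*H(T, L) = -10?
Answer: 86675/3 ≈ 28892.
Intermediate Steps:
f = -5/2 (f = 3/2 + (1/2)*(-8) = 3/2 - 4 = -5/2 ≈ -2.5000)
H(T, L) = 5 (H(T, L) = -1/2*(-10) = 5)
y = 85700/3 (y = -1/3 + 53*539 = -1/3 + 28567 = 85700/3 ≈ 28567.)
c = 18 (c = -(-7 - 7)*(30 - 21)/7 = -(-2)*9 = -1/7*(-126) = 18)
(c**2 + y) + u(H(f, 0)) = (18**2 + 85700/3) + (6 - 1*5) = (324 + 85700/3) + (6 - 5) = 86672/3 + 1 = 86675/3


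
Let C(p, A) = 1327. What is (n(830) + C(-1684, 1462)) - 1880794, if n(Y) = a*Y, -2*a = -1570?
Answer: -1227917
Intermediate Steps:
a = 785 (a = -½*(-1570) = 785)
n(Y) = 785*Y
(n(830) + C(-1684, 1462)) - 1880794 = (785*830 + 1327) - 1880794 = (651550 + 1327) - 1880794 = 652877 - 1880794 = -1227917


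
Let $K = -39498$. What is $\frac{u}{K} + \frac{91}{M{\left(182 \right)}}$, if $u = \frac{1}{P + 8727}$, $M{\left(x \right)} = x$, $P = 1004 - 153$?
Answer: $\frac{189155921}{378311844} \approx 0.5$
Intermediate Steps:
$P = 851$ ($P = 1004 - 153 = 851$)
$u = \frac{1}{9578}$ ($u = \frac{1}{851 + 8727} = \frac{1}{9578} \approx 0.00010441$)
$\frac{u}{K} + \frac{91}{M{\left(182 \right)}} = \frac{1}{9578 \left(-39498\right)} + \frac{91}{182} = \frac{1}{9578} \left(- \frac{1}{39498}\right) + 91 \cdot \frac{1}{182} = - \frac{1}{378311844} + \frac{1}{2} = \frac{189155921}{378311844}$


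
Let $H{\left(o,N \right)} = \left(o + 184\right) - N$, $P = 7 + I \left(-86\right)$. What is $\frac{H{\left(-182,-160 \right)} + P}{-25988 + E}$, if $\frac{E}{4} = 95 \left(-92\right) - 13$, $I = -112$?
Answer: $- \frac{9801}{61000} \approx -0.16067$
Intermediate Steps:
$P = 9639$ ($P = 7 - -9632 = 7 + 9632 = 9639$)
$H{\left(o,N \right)} = 184 + o - N$ ($H{\left(o,N \right)} = \left(184 + o\right) - N = 184 + o - N$)
$E = -35012$ ($E = 4 \left(95 \left(-92\right) - 13\right) = 4 \left(-8740 - 13\right) = 4 \left(-8753\right) = -35012$)
$\frac{H{\left(-182,-160 \right)} + P}{-25988 + E} = \frac{\left(184 - 182 - -160\right) + 9639}{-25988 - 35012} = \frac{\left(184 - 182 + 160\right) + 9639}{-61000} = \left(162 + 9639\right) \left(- \frac{1}{61000}\right) = 9801 \left(- \frac{1}{61000}\right) = - \frac{9801}{61000}$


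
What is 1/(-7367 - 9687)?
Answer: -1/17054 ≈ -5.8637e-5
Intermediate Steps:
1/(-7367 - 9687) = 1/(-17054) = -1/17054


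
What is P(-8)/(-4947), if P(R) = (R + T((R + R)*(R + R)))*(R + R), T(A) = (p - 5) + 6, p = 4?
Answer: -16/1649 ≈ -0.0097028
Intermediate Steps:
T(A) = 5 (T(A) = (4 - 5) + 6 = -1 + 6 = 5)
P(R) = 2*R*(5 + R) (P(R) = (R + 5)*(R + R) = (5 + R)*(2*R) = 2*R*(5 + R))
P(-8)/(-4947) = (2*(-8)*(5 - 8))/(-4947) = (2*(-8)*(-3))*(-1/4947) = 48*(-1/4947) = -16/1649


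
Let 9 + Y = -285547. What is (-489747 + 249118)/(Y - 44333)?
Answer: 240629/329889 ≈ 0.72942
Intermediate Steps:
Y = -285556 (Y = -9 - 285547 = -285556)
(-489747 + 249118)/(Y - 44333) = (-489747 + 249118)/(-285556 - 44333) = -240629/(-329889) = -240629*(-1/329889) = 240629/329889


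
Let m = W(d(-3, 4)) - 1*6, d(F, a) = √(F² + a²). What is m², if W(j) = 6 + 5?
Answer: 25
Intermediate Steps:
W(j) = 11
m = 5 (m = 11 - 1*6 = 11 - 6 = 5)
m² = 5² = 25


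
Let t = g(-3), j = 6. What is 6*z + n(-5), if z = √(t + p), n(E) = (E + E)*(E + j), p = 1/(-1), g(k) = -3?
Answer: -10 + 12*I ≈ -10.0 + 12.0*I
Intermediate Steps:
p = -1 (p = 1*(-1) = -1)
t = -3
n(E) = 2*E*(6 + E) (n(E) = (E + E)*(E + 6) = (2*E)*(6 + E) = 2*E*(6 + E))
z = 2*I (z = √(-3 - 1) = √(-4) = 2*I ≈ 2.0*I)
6*z + n(-5) = 6*(2*I) + 2*(-5)*(6 - 5) = 12*I + 2*(-5)*1 = 12*I - 10 = -10 + 12*I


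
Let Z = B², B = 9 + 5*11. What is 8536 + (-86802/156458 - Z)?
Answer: 347293359/78229 ≈ 4439.4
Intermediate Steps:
B = 64 (B = 9 + 55 = 64)
Z = 4096 (Z = 64² = 4096)
8536 + (-86802/156458 - Z) = 8536 + (-86802/156458 - 1*4096) = 8536 + (-86802*1/156458 - 4096) = 8536 + (-43401/78229 - 4096) = 8536 - 320469385/78229 = 347293359/78229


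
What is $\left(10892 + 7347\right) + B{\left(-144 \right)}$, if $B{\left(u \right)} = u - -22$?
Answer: $18117$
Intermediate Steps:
$B{\left(u \right)} = 22 + u$ ($B{\left(u \right)} = u + 22 = 22 + u$)
$\left(10892 + 7347\right) + B{\left(-144 \right)} = \left(10892 + 7347\right) + \left(22 - 144\right) = 18239 - 122 = 18117$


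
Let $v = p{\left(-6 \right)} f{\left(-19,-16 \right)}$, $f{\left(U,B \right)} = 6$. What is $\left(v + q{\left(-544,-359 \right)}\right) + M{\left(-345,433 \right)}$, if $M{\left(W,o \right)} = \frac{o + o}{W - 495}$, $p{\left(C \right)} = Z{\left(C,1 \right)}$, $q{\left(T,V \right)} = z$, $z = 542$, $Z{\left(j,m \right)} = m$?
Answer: $\frac{229727}{420} \approx 546.97$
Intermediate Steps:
$q{\left(T,V \right)} = 542$
$p{\left(C \right)} = 1$
$M{\left(W,o \right)} = \frac{2 o}{-495 + W}$
$v = 6$ ($v = 1 \cdot 6 = 6$)
$\left(v + q{\left(-544,-359 \right)}\right) + M{\left(-345,433 \right)} = \left(6 + 542\right) + 2 \cdot 433 \frac{1}{-495 - 345} = 548 + 2 \cdot 433 \frac{1}{-840} = 548 + 2 \cdot 433 \left(- \frac{1}{840}\right) = 548 - \frac{433}{420} = \frac{229727}{420}$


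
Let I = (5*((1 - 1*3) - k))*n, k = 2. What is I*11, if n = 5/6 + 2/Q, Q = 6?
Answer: -770/3 ≈ -256.67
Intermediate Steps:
n = 7/6 (n = 5/6 + 2/6 = 5*(⅙) + 2*(⅙) = ⅚ + ⅓ = 7/6 ≈ 1.1667)
I = -70/3 (I = (5*((1 - 1*3) - 1*2))*(7/6) = (5*((1 - 3) - 2))*(7/6) = (5*(-2 - 2))*(7/6) = (5*(-4))*(7/6) = -20*7/6 = -70/3 ≈ -23.333)
I*11 = -70/3*11 = -770/3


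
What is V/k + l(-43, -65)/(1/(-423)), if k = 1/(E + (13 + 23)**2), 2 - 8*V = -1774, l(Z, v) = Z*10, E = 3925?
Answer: 1340952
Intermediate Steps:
l(Z, v) = 10*Z
V = 222 (V = 1/4 - 1/8*(-1774) = 1/4 + 887/4 = 222)
k = 1/5221 (k = 1/(3925 + (13 + 23)**2) = 1/(3925 + 36**2) = 1/(3925 + 1296) = 1/5221 ≈ 0.00019153)
V/k + l(-43, -65)/(1/(-423)) = 222/(1/5221) + (10*(-43))/(1/(-423)) = 222*5221 - 430/(-1/423) = 1159062 - 430*(-423) = 1159062 + 181890 = 1340952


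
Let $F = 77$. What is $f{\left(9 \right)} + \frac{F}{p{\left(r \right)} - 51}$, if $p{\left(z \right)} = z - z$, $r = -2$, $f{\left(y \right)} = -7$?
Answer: $- \frac{434}{51} \approx -8.5098$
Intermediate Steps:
$p{\left(z \right)} = 0$
$f{\left(9 \right)} + \frac{F}{p{\left(r \right)} - 51} = -7 + \frac{1}{0 - 51} \cdot 77 = -7 + \frac{1}{-51} \cdot 77 = -7 - \frac{77}{51} = - \frac{434}{51}$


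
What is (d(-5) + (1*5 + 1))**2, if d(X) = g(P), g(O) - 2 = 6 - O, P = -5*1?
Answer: 361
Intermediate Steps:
P = -5
g(O) = 8 - O (g(O) = 2 + (6 - O) = 8 - O)
d(X) = 13 (d(X) = 8 - 1*(-5) = 8 + 5 = 13)
(d(-5) + (1*5 + 1))**2 = (13 + (1*5 + 1))**2 = (13 + (5 + 1))**2 = (13 + 6)**2 = 19**2 = 361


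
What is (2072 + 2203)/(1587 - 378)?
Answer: 1425/403 ≈ 3.5360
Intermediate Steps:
(2072 + 2203)/(1587 - 378) = 4275/1209 = 4275*(1/1209) = 1425/403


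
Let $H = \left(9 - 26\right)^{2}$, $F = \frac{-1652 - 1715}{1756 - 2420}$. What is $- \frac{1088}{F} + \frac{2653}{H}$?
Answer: $- \frac{199850197}{973063} \approx -205.38$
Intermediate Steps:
$F = \frac{3367}{664}$ ($F = - \frac{3367}{-664} = \left(-3367\right) \left(- \frac{1}{664}\right) = \frac{3367}{664} \approx 5.0708$)
$H = 289$ ($H = \left(-17\right)^{2} = 289$)
$- \frac{1088}{F} + \frac{2653}{H} = - \frac{1088}{\frac{3367}{664}} + \frac{2653}{289} = \left(-1088\right) \frac{664}{3367} + 2653 \cdot \frac{1}{289} = - \frac{722432}{3367} + \frac{2653}{289} = - \frac{199850197}{973063}$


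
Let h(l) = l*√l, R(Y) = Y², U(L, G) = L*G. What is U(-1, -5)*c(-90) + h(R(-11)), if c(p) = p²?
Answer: 41831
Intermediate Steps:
U(L, G) = G*L
h(l) = l^(3/2)
U(-1, -5)*c(-90) + h(R(-11)) = -5*(-1)*(-90)² + ((-11)²)^(3/2) = 5*8100 + 121^(3/2) = 40500 + 1331 = 41831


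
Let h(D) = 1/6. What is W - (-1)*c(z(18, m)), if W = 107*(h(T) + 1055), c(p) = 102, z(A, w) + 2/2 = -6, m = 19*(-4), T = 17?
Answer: 678029/6 ≈ 1.1300e+5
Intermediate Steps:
m = -76
z(A, w) = -7 (z(A, w) = -1 - 6 = -7)
h(D) = ⅙
W = 677417/6 (W = 107*(⅙ + 1055) = 107*(6331/6) = 677417/6 ≈ 1.1290e+5)
W - (-1)*c(z(18, m)) = 677417/6 - (-1)*102 = 677417/6 - 1*(-102) = 677417/6 + 102 = 678029/6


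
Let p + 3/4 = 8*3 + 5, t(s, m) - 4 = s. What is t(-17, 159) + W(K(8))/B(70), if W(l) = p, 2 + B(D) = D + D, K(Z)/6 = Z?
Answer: -7063/552 ≈ -12.795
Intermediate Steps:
K(Z) = 6*Z
t(s, m) = 4 + s
p = 113/4 (p = -3/4 + (8*3 + 5) = -3/4 + (24 + 5) = -3/4 + 29 = 113/4 ≈ 28.250)
B(D) = -2 + 2*D (B(D) = -2 + (D + D) = -2 + 2*D)
W(l) = 113/4
t(-17, 159) + W(K(8))/B(70) = (4 - 17) + 113/(4*(-2 + 2*70)) = -13 + 113/(4*(-2 + 140)) = -13 + (113/4)/138 = -13 + (113/4)*(1/138) = -13 + 113/552 = -7063/552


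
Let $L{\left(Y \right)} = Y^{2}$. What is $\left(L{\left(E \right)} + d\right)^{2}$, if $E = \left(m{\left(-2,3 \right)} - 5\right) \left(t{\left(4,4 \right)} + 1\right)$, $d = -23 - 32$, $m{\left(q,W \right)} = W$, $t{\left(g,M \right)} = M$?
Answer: $2025$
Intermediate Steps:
$d = -55$ ($d = -23 - 32 = -55$)
$E = -10$ ($E = \left(3 - 5\right) \left(4 + 1\right) = \left(-2\right) 5 = -10$)
$\left(L{\left(E \right)} + d\right)^{2} = \left(\left(-10\right)^{2} - 55\right)^{2} = \left(100 - 55\right)^{2} = 45^{2} = 2025$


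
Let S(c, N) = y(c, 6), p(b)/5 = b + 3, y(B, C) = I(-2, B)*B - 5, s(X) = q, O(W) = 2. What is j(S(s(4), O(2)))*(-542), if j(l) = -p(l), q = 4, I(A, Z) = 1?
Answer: 5420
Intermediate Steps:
s(X) = 4
y(B, C) = -5 + B (y(B, C) = 1*B - 5 = B - 5 = -5 + B)
p(b) = 15 + 5*b (p(b) = 5*(b + 3) = 5*(3 + b) = 15 + 5*b)
S(c, N) = -5 + c
j(l) = -15 - 5*l (j(l) = -(15 + 5*l) = -15 - 5*l)
j(S(s(4), O(2)))*(-542) = (-15 - 5*(-5 + 4))*(-542) = (-15 - 5*(-1))*(-542) = (-15 + 5)*(-542) = -10*(-542) = 5420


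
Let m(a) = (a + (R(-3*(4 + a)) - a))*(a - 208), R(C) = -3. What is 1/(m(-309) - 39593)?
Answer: -1/38042 ≈ -2.6287e-5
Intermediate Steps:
m(a) = 624 - 3*a (m(a) = (a + (-3 - a))*(a - 208) = -3*(-208 + a) = 624 - 3*a)
1/(m(-309) - 39593) = 1/((624 - 3*(-309)) - 39593) = 1/((624 + 927) - 39593) = 1/(1551 - 39593) = 1/(-38042) = -1/38042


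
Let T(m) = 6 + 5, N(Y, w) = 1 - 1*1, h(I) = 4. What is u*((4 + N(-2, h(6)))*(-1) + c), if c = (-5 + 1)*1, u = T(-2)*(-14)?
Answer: 1232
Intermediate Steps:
N(Y, w) = 0 (N(Y, w) = 1 - 1 = 0)
T(m) = 11
u = -154 (u = 11*(-14) = -154)
c = -4 (c = -4*1 = -4)
u*((4 + N(-2, h(6)))*(-1) + c) = -154*((4 + 0)*(-1) - 4) = -154*(4*(-1) - 4) = -154*(-4 - 4) = -154*(-8) = 1232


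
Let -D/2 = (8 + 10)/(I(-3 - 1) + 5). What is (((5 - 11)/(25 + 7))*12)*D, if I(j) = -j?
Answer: 9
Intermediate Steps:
D = -4 (D = -2*(8 + 10)/(-(-3 - 1) + 5) = -36/(-1*(-4) + 5) = -36/(4 + 5) = -36/9 = -2*2 = -4)
(((5 - 11)/(25 + 7))*12)*D = (((5 - 11)/(25 + 7))*12)*(-4) = (-6/32*12)*(-4) = (-6*1/32*12)*(-4) = -3/16*12*(-4) = -9/4*(-4) = 9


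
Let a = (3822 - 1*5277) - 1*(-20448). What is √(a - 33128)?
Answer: I*√14135 ≈ 118.89*I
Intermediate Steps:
a = 18993 (a = (3822 - 5277) + 20448 = -1455 + 20448 = 18993)
√(a - 33128) = √(18993 - 33128) = √(-14135) = I*√14135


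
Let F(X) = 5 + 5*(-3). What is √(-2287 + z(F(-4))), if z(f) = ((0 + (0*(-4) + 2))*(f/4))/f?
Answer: I*√9146/2 ≈ 47.817*I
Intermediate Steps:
F(X) = -10 (F(X) = 5 - 15 = -10)
z(f) = ½ (z(f) = ((0 + (0 + 2))*(f*(¼)))/f = ((0 + 2)*(f/4))/f = (2*(f/4))/f = (f/2)/f = ½)
√(-2287 + z(F(-4))) = √(-2287 + ½) = √(-4573/2) = I*√9146/2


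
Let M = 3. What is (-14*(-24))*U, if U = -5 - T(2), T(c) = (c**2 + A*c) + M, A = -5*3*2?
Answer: 16128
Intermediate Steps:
A = -30 (A = -15*2 = -30)
T(c) = 3 + c**2 - 30*c (T(c) = (c**2 - 30*c) + 3 = 3 + c**2 - 30*c)
U = 48 (U = -5 - (3 + 2**2 - 30*2) = -5 - (3 + 4 - 60) = -5 - 1*(-53) = -5 + 53 = 48)
(-14*(-24))*U = -14*(-24)*48 = 336*48 = 16128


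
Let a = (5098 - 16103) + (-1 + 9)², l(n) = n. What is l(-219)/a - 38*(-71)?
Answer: 9839679/3647 ≈ 2698.0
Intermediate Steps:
a = -10941 (a = -11005 + 8² = -11005 + 64 = -10941)
l(-219)/a - 38*(-71) = -219/(-10941) - 38*(-71) = -219*(-1/10941) - 1*(-2698) = 73/3647 + 2698 = 9839679/3647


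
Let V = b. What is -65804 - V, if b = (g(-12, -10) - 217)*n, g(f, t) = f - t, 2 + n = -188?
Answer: -107414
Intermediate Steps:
n = -190 (n = -2 - 188 = -190)
b = 41610 (b = ((-12 - 1*(-10)) - 217)*(-190) = ((-12 + 10) - 217)*(-190) = (-2 - 217)*(-190) = -219*(-190) = 41610)
V = 41610
-65804 - V = -65804 - 1*41610 = -65804 - 41610 = -107414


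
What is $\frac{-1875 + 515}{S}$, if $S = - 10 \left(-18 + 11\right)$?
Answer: $- \frac{136}{7} \approx -19.429$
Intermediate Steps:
$S = 70$ ($S = \left(-10\right) \left(-7\right) = 70$)
$\frac{-1875 + 515}{S} = \frac{-1875 + 515}{70} = \left(-1360\right) \frac{1}{70} = - \frac{136}{7}$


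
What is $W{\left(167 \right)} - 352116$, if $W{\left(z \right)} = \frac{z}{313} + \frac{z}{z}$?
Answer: $- \frac{110211828}{313} \approx -3.5211 \cdot 10^{5}$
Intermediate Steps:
$W{\left(z \right)} = 1 + \frac{z}{313}$ ($W{\left(z \right)} = z \frac{1}{313} + 1 = \frac{z}{313} + 1 = 1 + \frac{z}{313}$)
$W{\left(167 \right)} - 352116 = \left(1 + \frac{1}{313} \cdot 167\right) - 352116 = \left(1 + \frac{167}{313}\right) - 352116 = \frac{480}{313} - 352116 = - \frac{110211828}{313}$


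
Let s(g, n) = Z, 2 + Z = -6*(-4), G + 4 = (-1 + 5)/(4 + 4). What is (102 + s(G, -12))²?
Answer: 15376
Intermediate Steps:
G = -7/2 (G = -4 + (-1 + 5)/(4 + 4) = -4 + 4/8 = -4 + 4*(⅛) = -4 + ½ = -7/2 ≈ -3.5000)
Z = 22 (Z = -2 - 6*(-4) = -2 - 2*(-12) = -2 + 24 = 22)
s(g, n) = 22
(102 + s(G, -12))² = (102 + 22)² = 124² = 15376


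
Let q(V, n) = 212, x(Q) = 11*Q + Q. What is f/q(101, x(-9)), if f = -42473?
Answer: -42473/212 ≈ -200.34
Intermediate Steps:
x(Q) = 12*Q
f/q(101, x(-9)) = -42473/212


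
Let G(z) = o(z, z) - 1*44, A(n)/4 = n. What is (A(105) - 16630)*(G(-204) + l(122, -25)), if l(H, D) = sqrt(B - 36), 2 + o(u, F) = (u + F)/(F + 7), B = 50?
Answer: 140281340/197 - 16210*sqrt(14) ≈ 6.5144e+5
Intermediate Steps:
A(n) = 4*n
o(u, F) = -2 + (F + u)/(7 + F) (o(u, F) = -2 + (u + F)/(F + 7) = -2 + (F + u)/(7 + F))
G(z) = -44 - 14/(7 + z) (G(z) = (-14 + z - z)/(7 + z) - 1*44 = -14/(7 + z) - 44 = -44 - 14/(7 + z))
l(H, D) = sqrt(14) (l(H, D) = sqrt(50 - 36) = sqrt(14))
(A(105) - 16630)*(G(-204) + l(122, -25)) = (4*105 - 16630)*(2*(-161 - 22*(-204))/(7 - 204) + sqrt(14)) = (420 - 16630)*(2*(-161 + 4488)/(-197) + sqrt(14)) = -16210*(2*(-1/197)*4327 + sqrt(14)) = -16210*(-8654/197 + sqrt(14)) = 140281340/197 - 16210*sqrt(14)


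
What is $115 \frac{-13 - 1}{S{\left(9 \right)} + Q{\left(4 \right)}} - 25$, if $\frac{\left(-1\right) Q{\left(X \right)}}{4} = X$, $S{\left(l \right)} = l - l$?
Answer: $\frac{605}{8} \approx 75.625$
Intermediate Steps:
$S{\left(l \right)} = 0$
$Q{\left(X \right)} = - 4 X$
$115 \frac{-13 - 1}{S{\left(9 \right)} + Q{\left(4 \right)}} - 25 = 115 \frac{-13 - 1}{0 - 16} - 25 = 115 \left(- \frac{14}{0 - 16}\right) - 25 = 115 \left(- \frac{14}{-16}\right) - 25 = 115 \left(\left(-14\right) \left(- \frac{1}{16}\right)\right) - 25 = 115 \cdot \frac{7}{8} - 25 = \frac{805}{8} - 25 = \frac{605}{8}$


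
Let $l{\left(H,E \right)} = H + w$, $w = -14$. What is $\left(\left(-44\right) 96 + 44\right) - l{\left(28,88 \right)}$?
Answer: $-4194$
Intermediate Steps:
$l{\left(H,E \right)} = -14 + H$ ($l{\left(H,E \right)} = H - 14 = -14 + H$)
$\left(\left(-44\right) 96 + 44\right) - l{\left(28,88 \right)} = \left(\left(-44\right) 96 + 44\right) - \left(-14 + 28\right) = \left(-4224 + 44\right) - 14 = -4180 - 14 = -4194$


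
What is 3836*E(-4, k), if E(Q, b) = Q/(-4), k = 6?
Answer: 3836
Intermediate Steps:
E(Q, b) = -Q/4 (E(Q, b) = Q*(-¼) = -Q/4)
3836*E(-4, k) = 3836*(-¼*(-4)) = 3836*1 = 3836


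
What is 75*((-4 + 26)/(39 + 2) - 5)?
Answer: -13725/41 ≈ -334.76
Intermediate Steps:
75*((-4 + 26)/(39 + 2) - 5) = 75*(22/41 - 5) = 75*(-183/41) = -13725/41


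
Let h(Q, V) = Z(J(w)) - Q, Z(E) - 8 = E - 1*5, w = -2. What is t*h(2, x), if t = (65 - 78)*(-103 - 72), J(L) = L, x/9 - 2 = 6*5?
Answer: -2275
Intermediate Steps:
x = 288 (x = 18 + 9*(6*5) = 18 + 9*30 = 18 + 270 = 288)
Z(E) = 3 + E (Z(E) = 8 + (E - 1*5) = 8 + (E - 5) = 8 + (-5 + E) = 3 + E)
h(Q, V) = 1 - Q (h(Q, V) = (3 - 2) - Q = 1 - Q)
t = 2275 (t = -13*(-175) = 2275)
t*h(2, x) = 2275*(1 - 1*2) = 2275*(1 - 2) = 2275*(-1) = -2275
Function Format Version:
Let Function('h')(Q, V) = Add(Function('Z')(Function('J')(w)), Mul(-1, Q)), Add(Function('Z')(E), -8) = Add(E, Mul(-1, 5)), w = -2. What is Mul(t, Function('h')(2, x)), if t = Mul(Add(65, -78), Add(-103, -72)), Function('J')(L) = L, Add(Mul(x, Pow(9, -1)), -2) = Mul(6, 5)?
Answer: -2275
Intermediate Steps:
x = 288 (x = Add(18, Mul(9, Mul(6, 5))) = Add(18, Mul(9, 30)) = Add(18, 270) = 288)
Function('Z')(E) = Add(3, E) (Function('Z')(E) = Add(8, Add(E, Mul(-1, 5))) = Add(8, Add(E, -5)) = Add(8, Add(-5, E)) = Add(3, E))
Function('h')(Q, V) = Add(1, Mul(-1, Q)) (Function('h')(Q, V) = Add(Add(3, -2), Mul(-1, Q)) = Add(1, Mul(-1, Q)))
t = 2275 (t = Mul(-13, -175) = 2275)
Mul(t, Function('h')(2, x)) = Mul(2275, Add(1, Mul(-1, 2))) = Mul(2275, Add(1, -2)) = Mul(2275, -1) = -2275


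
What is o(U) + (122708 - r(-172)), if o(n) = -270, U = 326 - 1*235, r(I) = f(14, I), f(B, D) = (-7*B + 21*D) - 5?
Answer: 126153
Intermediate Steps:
f(B, D) = -5 - 7*B + 21*D
r(I) = -103 + 21*I (r(I) = -5 - 7*14 + 21*I = -5 - 98 + 21*I = -103 + 21*I)
U = 91 (U = 326 - 235 = 91)
o(U) + (122708 - r(-172)) = -270 + (122708 - (-103 + 21*(-172))) = -270 + (122708 - (-103 - 3612)) = -270 + (122708 - 1*(-3715)) = -270 + (122708 + 3715) = -270 + 126423 = 126153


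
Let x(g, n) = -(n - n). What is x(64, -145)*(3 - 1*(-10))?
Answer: 0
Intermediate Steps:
x(g, n) = 0 (x(g, n) = -1*0 = 0)
x(64, -145)*(3 - 1*(-10)) = 0*(3 - 1*(-10)) = 0*(3 + 10) = 0*13 = 0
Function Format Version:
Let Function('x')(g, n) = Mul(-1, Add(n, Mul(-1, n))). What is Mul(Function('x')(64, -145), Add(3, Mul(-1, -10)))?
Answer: 0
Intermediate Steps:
Function('x')(g, n) = 0 (Function('x')(g, n) = Mul(-1, 0) = 0)
Mul(Function('x')(64, -145), Add(3, Mul(-1, -10))) = Mul(0, Add(3, Mul(-1, -10))) = Mul(0, Add(3, 10)) = Mul(0, 13) = 0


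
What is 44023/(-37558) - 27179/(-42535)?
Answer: -851729423/1597529530 ≈ -0.53315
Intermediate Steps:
44023/(-37558) - 27179/(-42535) = 44023*(-1/37558) - 27179*(-1/42535) = -44023/37558 + 27179/42535 = -851729423/1597529530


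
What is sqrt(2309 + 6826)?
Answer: 3*sqrt(1015) ≈ 95.577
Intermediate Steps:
sqrt(2309 + 6826) = sqrt(9135) = 3*sqrt(1015)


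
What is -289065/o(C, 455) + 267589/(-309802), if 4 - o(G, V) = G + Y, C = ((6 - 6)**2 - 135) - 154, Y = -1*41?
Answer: -22410572464/25868467 ≈ -866.33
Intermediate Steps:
Y = -41
C = -289 (C = (0**2 - 135) - 154 = (0 - 135) - 154 = -135 - 154 = -289)
o(G, V) = 45 - G (o(G, V) = 4 - (G - 41) = 4 - (-41 + G) = 4 + (41 - G) = 45 - G)
-289065/o(C, 455) + 267589/(-309802) = -289065/(45 - 1*(-289)) + 267589/(-309802) = -289065/(45 + 289) + 267589*(-1/309802) = -289065/334 - 267589/309802 = -22410572464/25868467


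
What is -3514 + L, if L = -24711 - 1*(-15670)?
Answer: -12555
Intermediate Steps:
L = -9041 (L = -24711 + 15670 = -9041)
-3514 + L = -3514 - 9041 = -12555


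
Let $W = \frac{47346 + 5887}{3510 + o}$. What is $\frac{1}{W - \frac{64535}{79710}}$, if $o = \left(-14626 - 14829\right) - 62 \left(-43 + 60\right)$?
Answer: $- \frac{430418058}{1197116579} \approx -0.35955$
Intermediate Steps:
$o = -30509$ ($o = -29455 - 1054 = -30509$)
$W = - \frac{53233}{26999}$ ($W = \frac{47346 + 5887}{3510 - 30509} = \frac{53233}{-26999} = 53233 \left(- \frac{1}{26999}\right) = - \frac{53233}{26999} \approx -1.9717$)
$\frac{1}{W - \frac{64535}{79710}} = \frac{1}{- \frac{53233}{26999} - \frac{64535}{79710}} = \frac{1}{- \frac{53233}{26999} - \frac{12907}{15942}} = \frac{1}{- \frac{1197116579}{430418058}} = - \frac{430418058}{1197116579}$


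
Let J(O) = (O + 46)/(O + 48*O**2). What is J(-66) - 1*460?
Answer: -48075070/104511 ≈ -460.00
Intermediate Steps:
J(O) = (46 + O)/(O + 48*O**2)
J(-66) - 1*460 = (46 - 66)/((-66)*(1 + 48*(-66))) - 1*460 = -1/66*(-20)/(1 - 3168) - 460 = -1/66*(-20)/(-3167) - 460 = -1/66*(-1/3167)*(-20) - 460 = -10/104511 - 460 = -48075070/104511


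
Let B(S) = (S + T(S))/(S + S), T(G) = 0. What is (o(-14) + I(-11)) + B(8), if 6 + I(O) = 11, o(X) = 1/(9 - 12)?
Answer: 31/6 ≈ 5.1667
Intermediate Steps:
o(X) = -1/3 (o(X) = 1/(-3) = -1/3)
I(O) = 5 (I(O) = -6 + 11 = 5)
B(S) = 1/2 (B(S) = (S + 0)/(S + S) = S/((2*S)) = S*(1/(2*S)) = 1/2)
(o(-14) + I(-11)) + B(8) = (-1/3 + 5) + 1/2 = 14/3 + 1/2 = 31/6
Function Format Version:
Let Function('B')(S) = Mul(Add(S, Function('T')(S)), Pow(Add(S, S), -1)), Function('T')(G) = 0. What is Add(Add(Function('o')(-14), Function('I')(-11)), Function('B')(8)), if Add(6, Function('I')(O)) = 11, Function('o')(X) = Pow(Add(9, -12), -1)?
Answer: Rational(31, 6) ≈ 5.1667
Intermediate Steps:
Function('o')(X) = Rational(-1, 3) (Function('o')(X) = Pow(-3, -1) = Rational(-1, 3))
Function('I')(O) = 5 (Function('I')(O) = Add(-6, 11) = 5)
Function('B')(S) = Rational(1, 2) (Function('B')(S) = Mul(Add(S, 0), Pow(Add(S, S), -1)) = Mul(S, Pow(Mul(2, S), -1)) = Mul(S, Mul(Rational(1, 2), Pow(S, -1))) = Rational(1, 2))
Add(Add(Function('o')(-14), Function('I')(-11)), Function('B')(8)) = Add(Add(Rational(-1, 3), 5), Rational(1, 2)) = Add(Rational(14, 3), Rational(1, 2)) = Rational(31, 6)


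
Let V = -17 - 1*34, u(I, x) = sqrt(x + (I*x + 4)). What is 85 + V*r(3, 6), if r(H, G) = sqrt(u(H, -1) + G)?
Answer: 85 - 51*sqrt(6) ≈ -39.924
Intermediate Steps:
u(I, x) = sqrt(4 + x + I*x) (u(I, x) = sqrt(x + (4 + I*x)) = sqrt(4 + x + I*x))
r(H, G) = sqrt(G + sqrt(3 - H)) (r(H, G) = sqrt(sqrt(4 - 1 + H*(-1)) + G) = sqrt(sqrt(4 - 1 - H) + G) = sqrt(sqrt(3 - H) + G) = sqrt(G + sqrt(3 - H)))
V = -51 (V = -17 - 34 = -51)
85 + V*r(3, 6) = 85 - 51*sqrt(6 + sqrt(3 - 1*3)) = 85 - 51*sqrt(6 + sqrt(3 - 3)) = 85 - 51*sqrt(6 + sqrt(0)) = 85 - 51*sqrt(6 + 0) = 85 - 51*sqrt(6)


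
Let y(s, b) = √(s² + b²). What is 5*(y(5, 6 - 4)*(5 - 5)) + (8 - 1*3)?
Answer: 5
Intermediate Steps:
y(s, b) = √(b² + s²)
5*(y(5, 6 - 4)*(5 - 5)) + (8 - 1*3) = 5*(√((6 - 4)² + 5²)*(5 - 5)) + (8 - 1*3) = 5*(√(2² + 25)*0) + (8 - 3) = 5*(√(4 + 25)*0) + 5 = 5*(√29*0) + 5 = 5*0 + 5 = 0 + 5 = 5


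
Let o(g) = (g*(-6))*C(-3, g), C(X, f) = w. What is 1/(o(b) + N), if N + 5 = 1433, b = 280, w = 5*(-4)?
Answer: 1/35028 ≈ 2.8549e-5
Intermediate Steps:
w = -20
C(X, f) = -20
o(g) = 120*g (o(g) = (g*(-6))*(-20) = -6*g*(-20) = 120*g)
N = 1428 (N = -5 + 1433 = 1428)
1/(o(b) + N) = 1/(120*280 + 1428) = 1/(33600 + 1428) = 1/35028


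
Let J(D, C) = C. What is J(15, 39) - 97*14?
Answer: -1319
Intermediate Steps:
J(15, 39) - 97*14 = 39 - 97*14 = 39 - 1358 = -1319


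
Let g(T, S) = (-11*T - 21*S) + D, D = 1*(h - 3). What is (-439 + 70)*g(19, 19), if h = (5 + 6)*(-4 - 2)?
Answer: 249813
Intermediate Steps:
h = -66 (h = 11*(-6) = -66)
D = -69 (D = 1*(-66 - 3) = 1*(-69) = -69)
g(T, S) = -69 - 21*S - 11*T (g(T, S) = (-11*T - 21*S) - 69 = (-21*S - 11*T) - 69 = -69 - 21*S - 11*T)
(-439 + 70)*g(19, 19) = (-439 + 70)*(-69 - 21*19 - 11*19) = -369*(-69 - 399 - 209) = -369*(-677) = 249813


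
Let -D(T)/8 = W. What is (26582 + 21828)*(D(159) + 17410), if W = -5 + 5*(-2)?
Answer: 848627300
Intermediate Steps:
W = -15 (W = -5 - 10 = -15)
D(T) = 120 (D(T) = -8*(-15) = 120)
(26582 + 21828)*(D(159) + 17410) = (26582 + 21828)*(120 + 17410) = 48410*17530 = 848627300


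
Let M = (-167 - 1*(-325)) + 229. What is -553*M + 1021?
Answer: -212990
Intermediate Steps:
M = 387 (M = (-167 + 325) + 229 = 158 + 229 = 387)
-553*M + 1021 = -553*387 + 1021 = -214011 + 1021 = -212990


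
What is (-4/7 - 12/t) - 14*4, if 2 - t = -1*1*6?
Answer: -813/14 ≈ -58.071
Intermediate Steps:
t = 8 (t = 2 - (-1*1)*6 = 2 - (-1)*6 = 2 - 1*(-6) = 2 + 6 = 8)
(-4/7 - 12/t) - 14*4 = (-4/7 - 12/8) - 14*4 = (-4*⅐ - 12*⅛) - 56 = (-4/7 - 3/2) - 56 = -29/14 - 56 = -813/14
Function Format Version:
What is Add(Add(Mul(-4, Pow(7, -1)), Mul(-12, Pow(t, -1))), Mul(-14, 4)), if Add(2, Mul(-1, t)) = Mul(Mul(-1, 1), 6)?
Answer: Rational(-813, 14) ≈ -58.071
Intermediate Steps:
t = 8 (t = Add(2, Mul(-1, Mul(Mul(-1, 1), 6))) = Add(2, Mul(-1, Mul(-1, 6))) = Add(2, Mul(-1, -6)) = Add(2, 6) = 8)
Add(Add(Mul(-4, Pow(7, -1)), Mul(-12, Pow(t, -1))), Mul(-14, 4)) = Add(Add(Mul(-4, Pow(7, -1)), Mul(-12, Pow(8, -1))), Mul(-14, 4)) = Add(Add(Mul(-4, Rational(1, 7)), Mul(-12, Rational(1, 8))), -56) = Add(Add(Rational(-4, 7), Rational(-3, 2)), -56) = Add(Rational(-29, 14), -56) = Rational(-813, 14)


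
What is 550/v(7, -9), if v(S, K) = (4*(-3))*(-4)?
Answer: 275/24 ≈ 11.458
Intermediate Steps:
v(S, K) = 48 (v(S, K) = -12*(-4) = 48)
550/v(7, -9) = 550/48 = 550*(1/48) = 275/24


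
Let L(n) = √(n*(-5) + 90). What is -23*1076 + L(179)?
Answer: -24748 + I*√805 ≈ -24748.0 + 28.373*I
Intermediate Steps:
L(n) = √(90 - 5*n) (L(n) = √(-5*n + 90) = √(90 - 5*n))
-23*1076 + L(179) = -23*1076 + √(90 - 5*179) = -24748 + √(90 - 895) = -24748 + √(-805) = -24748 + I*√805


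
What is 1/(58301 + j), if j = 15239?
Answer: 1/73540 ≈ 1.3598e-5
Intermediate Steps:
1/(58301 + j) = 1/(58301 + 15239) = 1/73540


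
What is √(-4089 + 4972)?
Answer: √883 ≈ 29.715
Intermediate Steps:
√(-4089 + 4972) = √883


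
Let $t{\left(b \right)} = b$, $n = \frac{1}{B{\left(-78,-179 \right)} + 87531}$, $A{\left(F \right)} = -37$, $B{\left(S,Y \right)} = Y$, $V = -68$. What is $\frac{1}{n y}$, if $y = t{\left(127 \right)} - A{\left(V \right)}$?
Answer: $\frac{21838}{41} \approx 532.63$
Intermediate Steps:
$n = \frac{1}{87352}$ ($n = \frac{1}{-179 + 87531} = \frac{1}{87352} \approx 1.1448 \cdot 10^{-5}$)
$y = 164$ ($y = 127 - -37 = 127 + 37 = 164$)
$\frac{1}{n y} = \frac{\frac{1}{\frac{1}{87352}}}{164} = 87352 \cdot \frac{1}{164} = \frac{21838}{41}$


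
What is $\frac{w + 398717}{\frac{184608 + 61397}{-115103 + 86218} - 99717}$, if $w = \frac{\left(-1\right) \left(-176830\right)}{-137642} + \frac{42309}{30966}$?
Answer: $- \frac{1636258979668689399}{409254530948080220} \approx -3.9981$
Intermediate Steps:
$w = \frac{57962933}{710370362}$ ($w = 176830 \left(- \frac{1}{137642}\right) + 42309 \cdot \frac{1}{30966} = - \frac{88415}{68821} + \frac{14103}{10322} = \frac{57962933}{710370362} \approx 0.081595$)
$\frac{w + 398717}{\frac{184608 + 61397}{-115103 + 86218} - 99717} = \frac{\frac{57962933}{710370362} + 398717}{\frac{184608 + 61397}{-115103 + 86218} - 99717} = \frac{283236797588487}{710370362 \left(\frac{246005}{-28885} - 99717\right)} = \frac{283236797588487}{710370362 \left(246005 \left(- \frac{1}{28885}\right) - 99717\right)} = \frac{283236797588487}{710370362 \left(- \frac{49201}{5777} - 99717\right)} = \frac{283236797588487}{710370362 \left(- \frac{576114310}{5777}\right)} = \frac{283236797588487}{710370362} \left(- \frac{5777}{576114310}\right) = - \frac{1636258979668689399}{409254530948080220}$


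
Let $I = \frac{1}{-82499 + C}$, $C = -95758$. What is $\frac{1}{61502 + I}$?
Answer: $\frac{178257}{10963162013} \approx 1.626 \cdot 10^{-5}$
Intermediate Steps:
$I = - \frac{1}{178257}$ ($I = \frac{1}{-82499 - 95758} = \frac{1}{-178257} = - \frac{1}{178257} \approx -5.6099 \cdot 10^{-6}$)
$\frac{1}{61502 + I} = \frac{1}{61502 - \frac{1}{178257}} = \frac{1}{\frac{10963162013}{178257}} = \frac{178257}{10963162013}$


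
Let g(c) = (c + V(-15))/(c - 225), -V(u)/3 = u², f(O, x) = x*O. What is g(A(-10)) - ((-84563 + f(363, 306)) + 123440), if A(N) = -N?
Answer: -6447932/43 ≈ -1.4995e+5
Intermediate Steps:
f(O, x) = O*x
V(u) = -3*u²
g(c) = (-675 + c)/(-225 + c) (g(c) = (c - 3*(-15)²)/(c - 225) = (c - 3*225)/(-225 + c) = (c - 675)/(-225 + c) = (-675 + c)/(-225 + c))
g(A(-10)) - ((-84563 + f(363, 306)) + 123440) = (-675 - 1*(-10))/(-225 - 1*(-10)) - ((-84563 + 363*306) + 123440) = (-675 + 10)/(-225 + 10) - ((-84563 + 111078) + 123440) = -665/(-215) - (26515 + 123440) = -1/215*(-665) - 1*149955 = 133/43 - 149955 = -6447932/43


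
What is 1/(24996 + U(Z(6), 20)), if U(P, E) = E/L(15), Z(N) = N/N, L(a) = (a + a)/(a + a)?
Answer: 1/25016 ≈ 3.9974e-5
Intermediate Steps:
L(a) = 1 (L(a) = (2*a)/((2*a)) = (2*a)*(1/(2*a)) = 1)
Z(N) = 1
U(P, E) = E (U(P, E) = E/1 = E*1 = E)
1/(24996 + U(Z(6), 20)) = 1/(24996 + 20) = 1/25016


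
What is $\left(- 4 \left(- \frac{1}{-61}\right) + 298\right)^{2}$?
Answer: $\frac{330294276}{3721} \approx 88765.0$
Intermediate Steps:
$\left(- 4 \left(- \frac{1}{-61}\right) + 298\right)^{2} = \left(- 4 \left(\left(-1\right) \left(- \frac{1}{61}\right)\right) + 298\right)^{2} = \left(\left(-4\right) \frac{1}{61} + 298\right)^{2} = \left(- \frac{4}{61} + 298\right)^{2} = \left(\frac{18174}{61}\right)^{2} = \frac{330294276}{3721}$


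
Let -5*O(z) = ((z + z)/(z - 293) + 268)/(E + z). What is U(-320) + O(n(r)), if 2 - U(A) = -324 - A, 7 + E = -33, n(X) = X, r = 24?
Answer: 50291/5380 ≈ 9.3478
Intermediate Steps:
E = -40 (E = -7 - 33 = -40)
O(z) = -(268 + 2*z/(-293 + z))/(5*(-40 + z)) (O(z) = -((z + z)/(z - 293) + 268)/(5*(-40 + z)) = -((2*z)/(-293 + z) + 268)/(5*(-40 + z)) = -(2*z/(-293 + z) + 268)/(5*(-40 + z)) = -(268 + 2*z/(-293 + z))/(5*(-40 + z)))
U(A) = 326 + A (U(A) = 2 - (-324 - A) = 2 + (324 + A) = 326 + A)
U(-320) + O(n(r)) = (326 - 320) + 2*(39262 - 135*24)/(5*(11720 + 24² - 333*24)) = 6 + 2*(39262 - 3240)/(5*(11720 + 576 - 7992)) = 6 + (⅖)*36022/4304 = 6 + (⅖)*(1/4304)*36022 = 6 + 18011/5380 = 50291/5380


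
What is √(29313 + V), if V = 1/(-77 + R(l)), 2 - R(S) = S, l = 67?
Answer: √591067190/142 ≈ 171.21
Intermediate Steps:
R(S) = 2 - S
V = -1/142 (V = 1/(-77 + (2 - 1*67)) = 1/(-77 + (2 - 67)) = 1/(-77 - 65) = 1/(-142) = -1/142 ≈ -0.0070423)
√(29313 + V) = √(29313 - 1/142) = √(4162445/142) = √591067190/142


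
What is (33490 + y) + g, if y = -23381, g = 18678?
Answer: 28787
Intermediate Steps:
(33490 + y) + g = (33490 - 23381) + 18678 = 10109 + 18678 = 28787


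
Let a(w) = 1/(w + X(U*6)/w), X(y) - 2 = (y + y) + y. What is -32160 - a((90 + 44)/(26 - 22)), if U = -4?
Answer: -135361574/4209 ≈ -32160.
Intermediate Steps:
X(y) = 2 + 3*y (X(y) = 2 + ((y + y) + y) = 2 + (2*y + y) = 2 + 3*y)
a(w) = 1/(w - 70/w) (a(w) = 1/(w + (2 + 3*(-4*6))/w) = 1/(w + (2 + 3*(-24))/w) = 1/(w + (2 - 72)/w) = 1/(w - 70/w))
-32160 - a((90 + 44)/(26 - 22)) = -32160 - (90 + 44)/(26 - 22)/(-70 + ((90 + 44)/(26 - 22))²) = -32160 - 134/4/(-70 + (134/4)²) = -32160 - 134*(¼)/(-70 + (134*(¼))²) = -32160 - 67/(2*(-70 + (67/2)²)) = -32160 - 67/(2*(-70 + 4489/4)) = -32160 - 67/(2*4209/4) = -32160 - 67*4/(2*4209) = -32160 - 1*134/4209 = -32160 - 134/4209 = -135361574/4209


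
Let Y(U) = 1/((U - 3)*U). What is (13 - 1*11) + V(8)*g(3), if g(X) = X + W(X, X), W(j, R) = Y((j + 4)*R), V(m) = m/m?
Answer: 1891/378 ≈ 5.0026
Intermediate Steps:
Y(U) = 1/(U*(-3 + U)) (Y(U) = 1/((-3 + U)*U) = 1/(U*(-3 + U)))
V(m) = 1
W(j, R) = 1/(R*(-3 + R*(4 + j))*(4 + j)) (W(j, R) = 1/((((j + 4)*R))*(-3 + (j + 4)*R)) = 1/((((4 + j)*R))*(-3 + (4 + j)*R)) = 1/(((R*(4 + j)))*(-3 + R*(4 + j))) = (1/(R*(4 + j)))/(-3 + R*(4 + j)) = 1/(R*(-3 + R*(4 + j))*(4 + j)))
g(X) = X + 1/(X*(-3 + X*(4 + X))*(4 + X))
(13 - 1*11) + V(8)*g(3) = (13 - 1*11) + 1*(3 + 1/(3*(-3 + 3*(4 + 3))*(4 + 3))) = (13 - 11) + 1*(3 + (⅓)/((-3 + 3*7)*7)) = 2 + 1*(3 + (⅓)*(⅐)/(-3 + 21)) = 2 + 1*(3 + (⅓)*(⅐)/18) = 2 + 1*(3 + (⅓)*(1/18)*(⅐)) = 2 + 1*(3 + 1/378) = 2 + 1*(1135/378) = 2 + 1135/378 = 1891/378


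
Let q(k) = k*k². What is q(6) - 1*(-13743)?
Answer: 13959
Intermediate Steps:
q(k) = k³
q(6) - 1*(-13743) = 6³ - 1*(-13743) = 216 + 13743 = 13959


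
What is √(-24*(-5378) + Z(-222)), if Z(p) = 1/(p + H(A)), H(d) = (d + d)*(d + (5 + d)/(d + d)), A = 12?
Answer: 11*√7348571/83 ≈ 359.27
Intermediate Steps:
H(d) = 2*d*(d + (5 + d)/(2*d)) (H(d) = (2*d)*(d + (5 + d)/((2*d))) = (2*d)*(d + (5 + d)*(1/(2*d))) = (2*d)*(d + (5 + d)/(2*d)) = 2*d*(d + (5 + d)/(2*d)))
Z(p) = 1/(305 + p) (Z(p) = 1/(p + (5 + 12 + 2*12²)) = 1/(p + (5 + 12 + 2*144)) = 1/(p + (5 + 12 + 288)) = 1/(p + 305) = 1/(305 + p))
√(-24*(-5378) + Z(-222)) = √(-24*(-5378) + 1/(305 - 222)) = √(129072 + 1/83) = √(10712977/83) = 11*√7348571/83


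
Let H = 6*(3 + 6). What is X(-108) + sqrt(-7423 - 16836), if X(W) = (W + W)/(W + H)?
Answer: 4 + I*sqrt(24259) ≈ 4.0 + 155.75*I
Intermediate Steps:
H = 54 (H = 6*9 = 54)
X(W) = 2*W/(54 + W) (X(W) = (W + W)/(W + 54) = (2*W)/(54 + W) = 2*W/(54 + W))
X(-108) + sqrt(-7423 - 16836) = 2*(-108)/(54 - 108) + sqrt(-7423 - 16836) = 2*(-108)/(-54) + sqrt(-24259) = 2*(-108)*(-1/54) + I*sqrt(24259) = 4 + I*sqrt(24259)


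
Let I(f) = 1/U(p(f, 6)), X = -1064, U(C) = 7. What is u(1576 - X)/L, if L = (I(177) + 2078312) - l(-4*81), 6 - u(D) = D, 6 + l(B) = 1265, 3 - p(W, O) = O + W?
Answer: -9219/7269686 ≈ -0.0012681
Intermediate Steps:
p(W, O) = 3 - O - W (p(W, O) = 3 - (O + W) = 3 + (-O - W) = 3 - O - W)
I(f) = ⅐ (I(f) = 1/7 = ⅐)
l(B) = 1259 (l(B) = -6 + 1265 = 1259)
u(D) = 6 - D
L = 14539372/7 (L = (⅐ + 2078312) - 1*1259 = 14548185/7 - 1259 = 14539372/7 ≈ 2.0771e+6)
u(1576 - X)/L = (6 - (1576 - 1*(-1064)))/(14539372/7) = (6 - (1576 + 1064))*(7/14539372) = (6 - 1*2640)*(7/14539372) = (6 - 2640)*(7/14539372) = -2634*7/14539372 = -9219/7269686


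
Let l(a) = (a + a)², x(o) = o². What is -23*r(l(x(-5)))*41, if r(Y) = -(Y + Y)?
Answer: 4715000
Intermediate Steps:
l(a) = 4*a² (l(a) = (2*a)² = 4*a²)
r(Y) = -2*Y
-23*r(l(x(-5)))*41 = -(-46)*4*((-5)²)²*41 = -(-46)*4*25²*41 = -(-46)*4*625*41 = -(-46)*2500*41 = -23*(-5000)*41 = 115000*41 = 4715000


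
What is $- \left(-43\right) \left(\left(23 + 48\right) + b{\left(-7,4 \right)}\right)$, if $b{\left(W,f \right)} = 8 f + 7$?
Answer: $4730$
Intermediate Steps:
$b{\left(W,f \right)} = 7 + 8 f$
$- \left(-43\right) \left(\left(23 + 48\right) + b{\left(-7,4 \right)}\right) = - \left(-43\right) \left(\left(23 + 48\right) + \left(7 + 8 \cdot 4\right)\right) = - \left(-43\right) \left(71 + \left(7 + 32\right)\right) = - \left(-43\right) \left(71 + 39\right) = - \left(-43\right) 110 = \left(-1\right) \left(-4730\right) = 4730$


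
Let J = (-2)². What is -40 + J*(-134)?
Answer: -576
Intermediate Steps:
J = 4
-40 + J*(-134) = -40 + 4*(-134) = -40 - 536 = -576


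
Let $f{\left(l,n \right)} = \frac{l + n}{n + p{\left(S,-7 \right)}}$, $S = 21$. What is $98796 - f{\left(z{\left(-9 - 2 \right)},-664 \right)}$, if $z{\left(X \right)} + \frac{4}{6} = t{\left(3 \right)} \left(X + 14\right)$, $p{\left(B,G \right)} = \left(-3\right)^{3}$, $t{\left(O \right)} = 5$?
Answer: $\frac{204802159}{2073} \approx 98795.0$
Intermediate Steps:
$p{\left(B,G \right)} = -27$
$z{\left(X \right)} = \frac{208}{3} + 5 X$ ($z{\left(X \right)} = - \frac{2}{3} + 5 \left(X + 14\right) = - \frac{2}{3} + 5 \left(14 + X\right) = - \frac{2}{3} + \left(70 + 5 X\right) = \frac{208}{3} + 5 X$)
$f{\left(l,n \right)} = \frac{l + n}{-27 + n}$ ($f{\left(l,n \right)} = \frac{l + n}{n - 27} = \frac{l + n}{-27 + n}$)
$98796 - f{\left(z{\left(-9 - 2 \right)},-664 \right)} = 98796 - \frac{\left(\frac{208}{3} + 5 \left(-9 - 2\right)\right) - 664}{-27 - 664} = 98796 - \frac{\left(\frac{208}{3} + 5 \left(-11\right)\right) - 664}{-691} = 98796 - - \frac{\left(\frac{208}{3} - 55\right) - 664}{691} = 98796 - - \frac{\frac{43}{3} - 664}{691} = 98796 - \left(- \frac{1}{691}\right) \left(- \frac{1949}{3}\right) = 98796 - \frac{1949}{2073} = \frac{204802159}{2073}$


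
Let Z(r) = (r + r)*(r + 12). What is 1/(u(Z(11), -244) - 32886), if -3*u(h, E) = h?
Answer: -3/99164 ≈ -3.0253e-5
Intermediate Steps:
Z(r) = 2*r*(12 + r) (Z(r) = (2*r)*(12 + r) = 2*r*(12 + r))
u(h, E) = -h/3
1/(u(Z(11), -244) - 32886) = 1/(-2*11*(12 + 11)/3 - 32886) = 1/(-2*11*23/3 - 32886) = 1/(-1/3*506 - 32886) = 1/(-506/3 - 32886) = 1/(-99164/3) = -3/99164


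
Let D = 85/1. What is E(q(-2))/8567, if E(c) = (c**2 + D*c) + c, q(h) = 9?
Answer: 855/8567 ≈ 0.099802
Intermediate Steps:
D = 85 (D = 85*1 = 85)
E(c) = c**2 + 86*c (E(c) = (c**2 + 85*c) + c = c**2 + 86*c)
E(q(-2))/8567 = (9*(86 + 9))/8567 = (9*95)*(1/8567) = 855*(1/8567) = 855/8567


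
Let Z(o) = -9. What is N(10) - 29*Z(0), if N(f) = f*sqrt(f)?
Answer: 261 + 10*sqrt(10) ≈ 292.62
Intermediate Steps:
N(f) = f**(3/2)
N(10) - 29*Z(0) = 10**(3/2) - 29*(-9) = 10*sqrt(10) + 261 = 261 + 10*sqrt(10)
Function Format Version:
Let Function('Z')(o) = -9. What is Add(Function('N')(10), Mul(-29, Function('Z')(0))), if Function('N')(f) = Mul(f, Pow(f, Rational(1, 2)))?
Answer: Add(261, Mul(10, Pow(10, Rational(1, 2)))) ≈ 292.62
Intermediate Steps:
Function('N')(f) = Pow(f, Rational(3, 2))
Add(Function('N')(10), Mul(-29, Function('Z')(0))) = Add(Pow(10, Rational(3, 2)), Mul(-29, -9)) = Add(Mul(10, Pow(10, Rational(1, 2))), 261) = Add(261, Mul(10, Pow(10, Rational(1, 2))))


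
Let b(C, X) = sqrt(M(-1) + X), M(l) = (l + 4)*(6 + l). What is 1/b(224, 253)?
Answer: sqrt(67)/134 ≈ 0.061085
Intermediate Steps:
M(l) = (4 + l)*(6 + l)
b(C, X) = sqrt(15 + X) (b(C, X) = sqrt((24 + (-1)**2 + 10*(-1)) + X) = sqrt((24 + 1 - 10) + X) = sqrt(15 + X))
1/b(224, 253) = 1/(sqrt(15 + 253)) = 1/(sqrt(268)) = 1/(2*sqrt(67)) = sqrt(67)/134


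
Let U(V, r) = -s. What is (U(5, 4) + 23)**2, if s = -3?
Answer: 676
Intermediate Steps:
U(V, r) = 3 (U(V, r) = -1*(-3) = 3)
(U(5, 4) + 23)**2 = (3 + 23)**2 = 26**2 = 676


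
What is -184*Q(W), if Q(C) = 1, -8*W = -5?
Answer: -184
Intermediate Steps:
W = 5/8 (W = -⅛*(-5) = 5/8 ≈ 0.62500)
-184*Q(W) = -184*1 = -184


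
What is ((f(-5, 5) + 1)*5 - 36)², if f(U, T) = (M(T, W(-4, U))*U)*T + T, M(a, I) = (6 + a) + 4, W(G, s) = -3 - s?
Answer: 3538161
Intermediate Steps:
M(a, I) = 10 + a
f(U, T) = T + T*U*(10 + T) (f(U, T) = ((10 + T)*U)*T + T = (U*(10 + T))*T + T = T*U*(10 + T) + T = T + T*U*(10 + T))
((f(-5, 5) + 1)*5 - 36)² = ((5*(1 - 5*(10 + 5)) + 1)*5 - 36)² = ((5*(1 - 5*15) + 1)*5 - 36)² = ((5*(1 - 75) + 1)*5 - 36)² = ((5*(-74) + 1)*5 - 36)² = ((-370 + 1)*5 - 36)² = (-369*5 - 36)² = (-1845 - 36)² = (-1881)² = 3538161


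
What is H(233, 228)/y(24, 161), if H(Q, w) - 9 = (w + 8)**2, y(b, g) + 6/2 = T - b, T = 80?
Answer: 55705/53 ≈ 1051.0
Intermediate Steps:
y(b, g) = 77 - b (y(b, g) = -3 + (80 - b) = 77 - b)
H(Q, w) = 9 + (8 + w)**2 (H(Q, w) = 9 + (w + 8)**2 = 9 + (8 + w)**2)
H(233, 228)/y(24, 161) = (9 + (8 + 228)**2)/(77 - 1*24) = (9 + 236**2)/(77 - 24) = (9 + 55696)/53 = 55705*(1/53) = 55705/53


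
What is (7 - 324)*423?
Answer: -134091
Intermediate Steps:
(7 - 324)*423 = -317*423 = -134091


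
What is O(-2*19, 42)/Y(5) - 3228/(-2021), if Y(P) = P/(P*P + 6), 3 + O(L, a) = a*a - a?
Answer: 107713209/10105 ≈ 10659.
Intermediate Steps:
O(L, a) = -3 + a**2 - a (O(L, a) = -3 + (a*a - a) = -3 + (a**2 - a) = -3 + a**2 - a)
Y(P) = P/(6 + P**2) (Y(P) = P/(P**2 + 6) = P/(6 + P**2))
O(-2*19, 42)/Y(5) - 3228/(-2021) = (-3 + 42**2 - 1*42)/((5/(6 + 5**2))) - 3228/(-2021) = (-3 + 1764 - 42)/((5/(6 + 25))) - 3228*(-1/2021) = 1719/((5/31)) + 3228/2021 = 1719/((5*(1/31))) + 3228/2021 = 1719/(5/31) + 3228/2021 = 1719*(31/5) + 3228/2021 = 53289/5 + 3228/2021 = 107713209/10105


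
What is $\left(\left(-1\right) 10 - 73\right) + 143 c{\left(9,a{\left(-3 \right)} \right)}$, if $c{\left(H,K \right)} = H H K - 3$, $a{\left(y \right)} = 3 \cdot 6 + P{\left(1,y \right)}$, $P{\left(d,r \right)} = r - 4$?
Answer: $126901$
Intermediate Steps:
$P{\left(d,r \right)} = -4 + r$
$a{\left(y \right)} = 14 + y$ ($a{\left(y \right)} = 3 \cdot 6 + \left(-4 + y\right) = 18 + \left(-4 + y\right) = 14 + y$)
$c{\left(H,K \right)} = -3 + K H^{2}$ ($c{\left(H,K \right)} = H^{2} K - 3 = K H^{2} - 3 = -3 + K H^{2}$)
$\left(\left(-1\right) 10 - 73\right) + 143 c{\left(9,a{\left(-3 \right)} \right)} = \left(\left(-1\right) 10 - 73\right) + 143 \left(-3 + \left(14 - 3\right) 9^{2}\right) = \left(-10 - 73\right) + 143 \left(-3 + 11 \cdot 81\right) = -83 + 143 \left(-3 + 891\right) = -83 + 143 \cdot 888 = -83 + 126984 = 126901$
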